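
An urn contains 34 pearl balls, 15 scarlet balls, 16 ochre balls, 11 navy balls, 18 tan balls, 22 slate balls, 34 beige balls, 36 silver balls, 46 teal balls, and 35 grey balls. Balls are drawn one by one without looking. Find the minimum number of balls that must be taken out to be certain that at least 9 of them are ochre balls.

260

In the worst case for collecting ochre balls, every non-ochre ball comes out first.
There are 34 + 15 + 11 + 18 + 22 + 34 + 36 + 46 + 35 = 251 non-ochre balls altogether.
After those, each further ball must be ochre, so 251 + 9 = 260 draws guarantee 9 ochre balls.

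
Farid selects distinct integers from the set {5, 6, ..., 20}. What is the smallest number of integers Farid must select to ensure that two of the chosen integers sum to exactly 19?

12

Group the elements by complementary pair {x, 19−x}: {5,14}, {6,13}, {7,12}, …, giving 5 two-element pairs and 6 integers whose partner 19−x falls outside [5,20].
Pigeonhole: treating each of those 11 groups as a pigeonhole, one can pick one integer per group — 11 integers — with no two summing to 19.
The 12th integer lands in an occupied pair, forcing a sum of 19.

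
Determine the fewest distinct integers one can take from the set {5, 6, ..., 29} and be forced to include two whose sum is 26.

18

Group the elements by complementary pair {x, 26−x}: {5,21}, {6,20}, {7,19}, …, giving 8 two-element pairs, the single value 13 (it cannot pair with itself since the integers are distinct), and 8 integers whose partner 26−x falls outside [5,29].
Treating each of those 17 groups as a pigeonhole, one can pick one integer per group — 17 integers — with no two summing to 26.
The 18th integer lands in an occupied pair, forcing a sum of 26.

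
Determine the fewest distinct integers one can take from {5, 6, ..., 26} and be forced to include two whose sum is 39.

Two chosen integers sum to 39 exactly when both halves of some pair {x, 39−x} with 13 ≤ x ≤ 39−x ≤ 26 are chosen — 7 such pairs.
The remaining 8 elements (those with no distinct partner in range) can never complete a 39-sum, so the worst case takes all of them and one from each pair: 8 + 7 = 15.
Pigeonhole: the 16th integer has to be the second member of some pair, so 15 + 1 = 16.

16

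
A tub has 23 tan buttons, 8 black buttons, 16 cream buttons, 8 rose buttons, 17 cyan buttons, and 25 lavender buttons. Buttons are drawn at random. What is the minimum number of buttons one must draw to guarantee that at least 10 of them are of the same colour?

Put each drawn button into a box by colour. The largest draw with every box below 10 takes min(count, 9) from each colour; colours with fewer than 9 contribute all they have.
Σ min(cᵢ, 9) = 9 + 8 + 9 + 8 + 9 + 9 = 52.
Draw number 52 + 1 = 53 must push one box to 10.

53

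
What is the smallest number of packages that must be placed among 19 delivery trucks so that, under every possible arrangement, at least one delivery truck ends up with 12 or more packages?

210

With 209 packages one could put exactly 11 in each of the 19 delivery trucks, and no delivery truck would reach 12.
By pigeonhole, one more package must land in a delivery truck that already has 11, giving it 12.
So 19 × 11 + 1 = 210 packages are required.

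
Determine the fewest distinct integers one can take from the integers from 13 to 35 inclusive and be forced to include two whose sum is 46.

Group the elements by complementary pair {x, 46−x}: {13,33}, {14,32}, {15,31}, …, giving 10 two-element pairs; the single value 23 (it cannot pair with itself since the integers are distinct); and 2 integers whose partner 46−x falls outside [13,35].
By pigeonhole, treating each of those 13 groups as a pigeonhole, one can pick one integer per group — 13 integers — with no two summing to 46.
The 14th integer lands in an occupied pair, forcing a sum of 46.

14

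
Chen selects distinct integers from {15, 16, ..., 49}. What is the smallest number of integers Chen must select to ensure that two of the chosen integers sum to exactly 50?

Group the elements by complementary pair {x, 50−x}: {15,35}, {16,34}, {17,33}, …, giving 10 two-element pairs, the single value 25 (it cannot pair with itself since the integers are distinct), and 14 integers whose partner 50−x falls outside [15,49].
By the pigeonhole principle, treating each of those 25 groups as a pigeonhole, one can pick one integer per group — 25 integers — with no two summing to 50.
The 26th integer lands in an occupied pair, forcing a sum of 50.

26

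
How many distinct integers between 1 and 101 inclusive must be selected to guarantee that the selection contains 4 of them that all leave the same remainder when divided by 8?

Pigeonhole: the 8 residue classes mod 8 are the pigeonholes.
With 24 integers one could put 3 in each residue class and have no class reach 4.
The 25th integer pushes some class to 4, so 8·3 + 1 = 25.

25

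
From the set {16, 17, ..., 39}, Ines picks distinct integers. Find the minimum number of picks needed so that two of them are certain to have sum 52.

Group the elements by complementary pair {x, 52−x}: {16,36}, {17,35}, {18,34}, …, giving 10 two-element pairs; the single value 26 (it cannot pair with itself since the integers are distinct); and 3 integers whose partner 52−x falls outside [16,39].
By pigeonhole, treating each of those 14 groups as a pigeonhole, one can pick one integer per group — 14 integers — with no two summing to 52.
The 15th integer lands in an occupied pair, forcing a sum of 52.

15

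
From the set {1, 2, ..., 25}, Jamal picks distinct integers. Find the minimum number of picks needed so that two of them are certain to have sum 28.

15

Two chosen integers sum to 28 exactly when both halves of some pair {x, 28−x} with 3 ≤ x ≤ 28−x ≤ 25 are chosen — 11 such pairs.
The remaining 3 elements (those with no distinct partner in range) can never complete a 28-sum, so the worst case takes all of them and one from each pair: 3 + 11 = 14.
Pigeonhole: the 15th integer has to be the second member of some pair, so 14 + 1 = 15.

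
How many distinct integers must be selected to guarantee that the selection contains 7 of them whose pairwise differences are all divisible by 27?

163

Integers whose pairwise differences are multiples of 27 are exactly those sharing a remainder mod 27. Pigeonhole: the 27 residue classes mod 27 are the pigeonholes.
With 162 integers one could put 6 in each residue class and have no class reach 7.
The 163rd integer pushes some class to 7, so 27·6 + 1 = 163.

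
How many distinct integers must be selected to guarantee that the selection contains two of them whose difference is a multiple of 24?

25

Integers whose pairwise differences are multiples of 24 are exactly those sharing a remainder mod 24. Pigeonhole: the 24 residue classes mod 24 are the pigeonholes.
With 24 integers one could put 1 in each residue class and have no class reach 2.
The 25th integer pushes some class to 2, so 24·1 + 1 = 25.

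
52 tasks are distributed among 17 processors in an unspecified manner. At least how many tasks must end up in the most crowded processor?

4

By pigeonhole, the 17 processors are the holes and the 52 tasks are the pigeons.
If every processor held at most 3 tasks, the total would be at most 17 × 3 = 51, which is less than 52.
So some processor holds at least ⌈52/17⌉ = 4 tasks.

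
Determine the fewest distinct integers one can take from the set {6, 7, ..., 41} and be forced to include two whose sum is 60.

26

A set avoiding the sum 60 can contain at most one of each pair {x, 60−x}, plus the 14 elements whose complement lies outside the range or equal to its own complement.
The integers 6, …, 30 (25 of them) are such a set: any two sum to at least 6+7 = 13 and at most 29+30 = 59 < 60.
By the pigeonhole principle, any 26th integer completes one of the 11 pairs, so 26 choices force a sum of 60.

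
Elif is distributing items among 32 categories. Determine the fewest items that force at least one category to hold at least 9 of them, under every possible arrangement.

257

With 256 items one could put exactly 8 in each of the 32 categories, and no category would reach 9.
One more item must land in a category that already has 8, giving it 9.
So 32 × 8 + 1 = 257 items are required.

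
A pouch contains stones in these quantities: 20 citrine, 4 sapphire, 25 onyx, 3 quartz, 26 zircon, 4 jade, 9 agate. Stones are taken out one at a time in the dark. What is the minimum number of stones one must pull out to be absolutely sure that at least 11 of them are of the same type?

51

An adversary could hand out at most 10 stones per type (4 types run out sooner): 10 + 4 + 10 + 3 + 10 + 4 + 9 = 50 stones and still no type has 11.
Pigeonhole: one more stone lands in a type already at 10, so 51 draws are enough and 50 are not.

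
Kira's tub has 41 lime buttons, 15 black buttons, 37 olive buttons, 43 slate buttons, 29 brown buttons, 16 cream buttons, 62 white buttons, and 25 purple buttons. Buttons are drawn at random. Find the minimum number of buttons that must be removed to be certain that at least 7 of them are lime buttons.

234

In the worst case for collecting lime buttons, every non-lime button comes out first.
There are 15 + 37 + 43 + 29 + 16 + 62 + 25 = 227 non-lime buttons altogether.
After those, each further button must be lime, so 227 + 7 = 234 draws guarantee 7 lime buttons.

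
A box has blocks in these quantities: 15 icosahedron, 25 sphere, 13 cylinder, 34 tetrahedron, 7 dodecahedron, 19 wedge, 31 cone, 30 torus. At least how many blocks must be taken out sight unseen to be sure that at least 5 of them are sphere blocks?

154

In the worst case for collecting sphere blocks, every non-sphere block comes out first.
There are 15 + 13 + 34 + 7 + 19 + 31 + 30 = 149 non-sphere blocks altogether.
After those, each further block must be sphere, so 149 + 5 = 154 draws guarantee 5 sphere blocks.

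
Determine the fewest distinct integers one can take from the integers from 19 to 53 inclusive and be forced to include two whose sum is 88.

Two chosen integers sum to 88 exactly when both halves of some pair {x, 88−x} with 35 ≤ x ≤ 88−x ≤ 53 are chosen — 9 such pairs.
The remaining 17 elements (those with no distinct partner in range) can never complete a 88-sum, so the worst case takes all of them and one from each pair: 17 + 9 = 26.
Pigeonhole: the 27th integer has to be the second member of some pair, so 26 + 1 = 27.

27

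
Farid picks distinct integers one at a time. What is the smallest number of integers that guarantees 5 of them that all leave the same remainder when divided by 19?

The 19 residue classes mod 19 are the pigeonholes.
With 76 integers one could put 4 in each residue class and have no class reach 5.
The 77th integer pushes some class to 5, so 19·4 + 1 = 77.

77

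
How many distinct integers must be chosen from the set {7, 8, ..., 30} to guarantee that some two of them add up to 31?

A set avoiding the sum 31 can contain at most one of each pair {x, 31−x}, plus the 6 elements whose complement lies outside the range.
The integers 16, …, 30 (15 of them) are such a set: any two sum to at least 16+17 = 33 > 31.
By the pigeonhole principle, any 16th integer completes one of the 9 pairs, so 16 choices force a sum of 31.

16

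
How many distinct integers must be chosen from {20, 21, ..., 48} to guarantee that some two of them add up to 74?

Two chosen integers sum to 74 exactly when both halves of some pair {x, 74−x} with 26 ≤ x ≤ 74−x ≤ 48 are chosen — 11 such pairs.
The remaining 7 elements (those with no distinct partner in range) can never complete a 74-sum, so the worst case takes all of them and one from each pair: 7 + 11 = 18.
By the pigeonhole principle, the 19th integer has to be the second member of some pair, so 18 + 1 = 19.

19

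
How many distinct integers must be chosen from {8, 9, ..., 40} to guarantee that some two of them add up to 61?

Two chosen integers sum to 61 exactly when both halves of some pair {x, 61−x} with 21 ≤ x ≤ 61−x ≤ 40 are chosen — 10 such pairs.
The remaining 13 elements (those with no distinct partner in range) can never complete a 61-sum, so the worst case takes all of them and one from each pair: 13 + 10 = 23.
The 24th integer has to be the second member of some pair, so 23 + 1 = 24.

24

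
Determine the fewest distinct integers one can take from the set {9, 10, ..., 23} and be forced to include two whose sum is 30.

A set avoiding the sum 30 can contain at most one of each pair {x, 30−x}, plus the 3 elements whose complement lies outside the range or equal to its own complement.
The integers 15, …, 23 (9 of them) are such a set: any two sum to at least 15+16 = 31 > 30.
Any 10th integer completes one of the 6 pairs, so 10 choices force a sum of 30.

10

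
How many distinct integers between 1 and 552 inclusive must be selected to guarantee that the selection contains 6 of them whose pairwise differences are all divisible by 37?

Integers whose pairwise differences are multiples of 37 are exactly those sharing a remainder mod 37. By pigeonhole, the 37 residue classes mod 37 are the pigeonholes.
With 185 integers one could put 5 in each residue class and have no class reach 6.
The 186th integer pushes some class to 6, so 37·5 + 1 = 186.

186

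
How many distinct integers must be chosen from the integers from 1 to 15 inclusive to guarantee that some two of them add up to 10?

Group the elements by complementary pair {x, 10−x}: {1,9}, {2,8}, {3,7}, …, giving 4 two-element pairs, the single value 5 (it cannot pair with itself since the integers are distinct), and 6 integers whose partner 10−x falls outside [1,15].
Pigeonhole: treating each of those 11 groups as a pigeonhole, one can pick one integer per group — 11 integers — with no two summing to 10.
The 12th integer lands in an occupied pair, forcing a sum of 10.

12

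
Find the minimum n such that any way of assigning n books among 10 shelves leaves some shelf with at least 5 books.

With 40 books one could put exactly 4 in each of the 10 shelves, and no shelf would reach 5.
By pigeonhole, one more book must land in a shelf that already has 4, giving it 5.
So 10 × 4 + 1 = 41 books are required.

41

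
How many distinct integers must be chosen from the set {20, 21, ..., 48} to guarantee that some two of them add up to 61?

19

Two chosen integers sum to 61 exactly when both halves of some pair {x, 61−x} with 20 ≤ x ≤ 61−x ≤ 41 are chosen — 11 such pairs.
The remaining 7 elements (those with no distinct partner in range) can never complete a 61-sum, so the worst case takes all of them and one from each pair: 7 + 11 = 18.
The 19th integer has to be the second member of some pair, so 18 + 1 = 19.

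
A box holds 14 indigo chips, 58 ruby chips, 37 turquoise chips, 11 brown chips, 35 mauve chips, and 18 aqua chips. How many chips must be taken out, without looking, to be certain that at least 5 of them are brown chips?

167

In the worst case for collecting brown chips, every non-brown chip comes out first.
There are 14 + 58 + 37 + 35 + 18 = 162 non-brown chips altogether.
After those, each further chip must be brown, so 162 + 5 = 167 draws guarantee 5 brown chips.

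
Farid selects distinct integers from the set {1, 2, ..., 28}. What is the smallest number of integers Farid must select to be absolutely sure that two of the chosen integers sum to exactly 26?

17

Group the elements by complementary pair {x, 26−x}: {1,25}, {2,24}, {3,23}, …, giving 12 two-element pairs; the single value 13 (it cannot pair with itself since the integers are distinct); and 3 integers whose partner 26−x falls outside [1,28].
By the pigeonhole principle, treating each of those 16 groups as a pigeonhole, one can pick one integer per group — 16 integers — with no two summing to 26.
The 17th integer lands in an occupied pair, forcing a sum of 26.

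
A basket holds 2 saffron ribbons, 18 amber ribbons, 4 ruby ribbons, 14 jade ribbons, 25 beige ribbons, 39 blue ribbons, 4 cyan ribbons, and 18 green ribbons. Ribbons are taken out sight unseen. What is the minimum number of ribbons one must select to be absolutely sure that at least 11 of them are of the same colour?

61

By the pigeonhole principle, put each drawn ribbon into a box by colour. The largest draw with every box below 11 takes min(count, 10) from each colour; colours with fewer than 10 contribute all they have.
Σ min(cᵢ, 10) = 2 + 10 + 4 + 10 + 10 + 10 + 4 + 10 = 60.
Draw number 60 + 1 = 61 must push one box to 11.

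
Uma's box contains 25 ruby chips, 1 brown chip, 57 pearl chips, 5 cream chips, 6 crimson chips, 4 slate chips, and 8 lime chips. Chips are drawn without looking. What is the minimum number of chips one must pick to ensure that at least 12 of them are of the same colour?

47

Pigeonhole: put each drawn chip into a box by colour. The largest draw with every box below 12 takes min(count, 11) from each colour; colours with fewer than 11 contribute all they have.
Σ min(cᵢ, 11) = 11 + 1 + 11 + 5 + 6 + 4 + 8 = 46.
Draw number 46 + 1 = 47 must push one box to 12.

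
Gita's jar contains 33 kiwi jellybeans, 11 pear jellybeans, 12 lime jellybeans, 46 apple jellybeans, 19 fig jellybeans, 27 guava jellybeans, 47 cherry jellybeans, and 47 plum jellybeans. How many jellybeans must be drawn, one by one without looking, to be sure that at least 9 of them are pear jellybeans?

240

In the worst case for collecting pear jellybeans, every non-pear jellybean comes out first.
There are 33 + 12 + 46 + 19 + 27 + 47 + 47 = 231 non-pear jellybeans altogether.
After those, each further jellybean must be pear, so 231 + 9 = 240 draws guarantee 9 pear jellybeans.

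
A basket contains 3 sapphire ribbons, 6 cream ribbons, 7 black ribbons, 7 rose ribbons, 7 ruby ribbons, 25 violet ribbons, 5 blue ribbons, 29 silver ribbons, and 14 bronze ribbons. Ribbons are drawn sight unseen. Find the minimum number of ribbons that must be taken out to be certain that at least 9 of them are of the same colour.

By the pigeonhole principle, put each drawn ribbon into a box by colour. The largest draw with every box below 9 takes min(count, 8) from each colour; colours with fewer than 8 contribute all they have.
Σ min(cᵢ, 8) = 3 + 6 + 7 + 7 + 7 + 8 + 5 + 8 + 8 = 59.
Draw number 59 + 1 = 60 must push one box to 9.

60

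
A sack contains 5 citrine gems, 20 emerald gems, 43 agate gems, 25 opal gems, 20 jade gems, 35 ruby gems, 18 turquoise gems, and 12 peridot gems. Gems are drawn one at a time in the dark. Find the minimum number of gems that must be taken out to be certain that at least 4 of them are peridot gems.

In the worst case for collecting peridot gems, every non-peridot gem comes out first.
There are 5 + 20 + 43 + 25 + 20 + 35 + 18 = 166 non-peridot gems altogether.
After those, each further gem must be peridot, so 166 + 4 = 170 draws guarantee 4 peridot gems.

170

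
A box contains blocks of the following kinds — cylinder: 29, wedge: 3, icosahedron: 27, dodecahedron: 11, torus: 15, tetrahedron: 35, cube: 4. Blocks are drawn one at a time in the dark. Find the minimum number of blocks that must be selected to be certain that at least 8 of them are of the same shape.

43

An adversary could hand out at most 7 blocks per shape (wedge, cube run out sooner): 7 + 3 + 7 + 7 + 7 + 7 + 4 = 42 blocks and still no shape has 8.
By the pigeonhole principle, one more block lands in a shape already at 7, so 43 draws are enough and 42 are not.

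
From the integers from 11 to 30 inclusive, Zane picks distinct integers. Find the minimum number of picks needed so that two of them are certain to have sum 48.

15

Group the elements by complementary pair {x, 48−x}: {18,30}, {19,29}, {20,28}, …, giving 6 two-element pairs; the single value 24 (it cannot pair with itself since the integers are distinct); and 7 integers whose partner 48−x falls outside [11,30].
By the pigeonhole principle, treating each of those 14 groups as a pigeonhole, one can pick one integer per group — 14 integers — with no two summing to 48.
The 15th integer lands in an occupied pair, forcing a sum of 48.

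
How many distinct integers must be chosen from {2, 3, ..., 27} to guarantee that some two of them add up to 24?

17

Group the elements by complementary pair {x, 24−x}: {2,22}, {3,21}, {4,20}, …, giving 10 two-element pairs, the single value 12 (it cannot pair with itself since the integers are distinct), and 5 integers whose partner 24−x falls outside [2,27].
By pigeonhole, treating each of those 16 groups as a pigeonhole, one can pick one integer per group — 16 integers — with no two summing to 24.
The 17th integer lands in an occupied pair, forcing a sum of 24.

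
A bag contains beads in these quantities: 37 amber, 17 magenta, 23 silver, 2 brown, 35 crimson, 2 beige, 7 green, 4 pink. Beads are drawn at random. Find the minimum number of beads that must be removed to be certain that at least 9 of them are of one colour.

By pigeonhole, put each drawn bead into a box by colour. The largest draw with every box below 9 takes min(count, 8) from each colour; colours with fewer than 8 contribute all they have.
Σ min(cᵢ, 8) = 8 + 8 + 8 + 2 + 8 + 2 + 7 + 4 = 47.
Draw number 47 + 1 = 48 must push one box to 9.

48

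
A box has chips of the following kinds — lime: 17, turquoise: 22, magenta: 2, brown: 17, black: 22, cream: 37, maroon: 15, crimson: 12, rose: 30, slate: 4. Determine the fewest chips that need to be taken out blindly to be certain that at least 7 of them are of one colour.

55

Pigeonhole: the 10 colours are the holes; the chips drawn are the pigeons.
To avoid 7 of any one colour, the worst case takes at most 6 of each colour, or every chip of a colour that has fewer than 6.
That gives 6 + 6 + 2 + 6 + 6 + 6 + 6 + 6 + 6 + 4 = 54 chips with no colour reaching 7.
The next chip forces some colour to 7, so 54 + 1 = 55.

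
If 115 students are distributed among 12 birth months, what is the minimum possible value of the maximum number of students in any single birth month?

10

Pigeonhole: the 12 birth months are the holes and the 115 students are the pigeons.
If every birth month held at most 9 students, the total would be at most 12 × 9 = 108, which is less than 115.
So some birth month holds at least ⌈115/12⌉ = 10 students.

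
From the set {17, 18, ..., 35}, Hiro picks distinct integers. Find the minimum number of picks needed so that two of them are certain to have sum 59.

A set avoiding the sum 59 can contain at most one of each pair {x, 59−x}, plus the 7 elements whose complement lies outside the range.
The integers 17, …, 29 (13 of them) are such a set: any two sum to at least 17+18 = 35 and at most 28+29 = 57 < 59.
Pigeonhole: any 14th integer completes one of the 6 pairs, so 14 choices force a sum of 59.

14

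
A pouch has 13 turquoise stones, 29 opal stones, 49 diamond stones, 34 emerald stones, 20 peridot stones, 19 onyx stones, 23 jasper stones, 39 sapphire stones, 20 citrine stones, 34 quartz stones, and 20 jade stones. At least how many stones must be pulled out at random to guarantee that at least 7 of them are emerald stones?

In the worst case for collecting emerald stones, every non-emerald stone comes out first.
There are 13 + 29 + 49 + 20 + 19 + 23 + 39 + 20 + 34 + 20 = 266 non-emerald stones altogether.
After those, each further stone must be emerald, so 266 + 7 = 273 draws guarantee 7 emerald stones.

273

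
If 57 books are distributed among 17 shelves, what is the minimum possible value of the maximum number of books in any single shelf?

4

By pigeonhole, the 17 shelves are the holes and the 57 books are the pigeons.
If every shelf held at most 3 books, the total would be at most 17 × 3 = 51, which is less than 57.
So some shelf holds at least ⌈57/17⌉ = 4 books.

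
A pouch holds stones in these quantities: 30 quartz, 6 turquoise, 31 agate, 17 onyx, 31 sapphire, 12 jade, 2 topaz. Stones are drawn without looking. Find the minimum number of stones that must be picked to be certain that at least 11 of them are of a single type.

An adversary could hand out at most 10 stones per type (turquoise, topaz run out sooner): 10 + 6 + 10 + 10 + 10 + 10 + 2 = 58 stones and still no type has 11.
By pigeonhole, one more stone lands in a type already at 10, so 59 draws are enough and 58 are not.

59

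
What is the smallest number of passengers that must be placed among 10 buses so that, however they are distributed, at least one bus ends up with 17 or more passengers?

With 160 passengers one could put exactly 16 in each of the 10 buses, and no bus would reach 17.
One more passenger must land in a bus that already has 16, giving it 17.
So 10 × 16 + 1 = 161 passengers are required.

161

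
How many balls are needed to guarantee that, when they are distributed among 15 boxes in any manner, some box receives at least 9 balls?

With 120 balls one could put exactly 8 in each of the 15 boxes, and no box would reach 9.
One more ball must land in a box that already has 8, giving it 9.
So 15 × 8 + 1 = 121 balls are required.

121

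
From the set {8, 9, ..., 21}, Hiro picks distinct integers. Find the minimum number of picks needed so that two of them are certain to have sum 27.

9

Two chosen integers sum to 27 exactly when both halves of some pair {x, 27−x} with 8 ≤ x ≤ 27−x ≤ 19 are chosen — 6 such pairs.
The remaining 2 elements (those with no distinct partner in range) can never complete a 27-sum, so the worst case takes all of them and one from each pair: 2 + 6 = 8.
By pigeonhole, the 9th integer has to be the second member of some pair, so 8 + 1 = 9.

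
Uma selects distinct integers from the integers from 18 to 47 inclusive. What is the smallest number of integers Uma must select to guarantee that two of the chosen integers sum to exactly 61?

18

Group the elements by complementary pair {x, 61−x}: {18,43}, {19,42}, {20,41}, …, giving 13 two-element pairs and 4 integers whose partner 61−x falls outside [18,47].
By the pigeonhole principle, treating each of those 17 groups as a pigeonhole, one can pick one integer per group — 17 integers — with no two summing to 61.
The 18th integer lands in an occupied pair, forcing a sum of 61.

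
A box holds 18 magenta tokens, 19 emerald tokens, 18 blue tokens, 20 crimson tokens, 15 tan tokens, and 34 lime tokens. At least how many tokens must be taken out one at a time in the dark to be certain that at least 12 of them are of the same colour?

Pigeonhole: put each drawn token into a box by colour. The largest draw with every box below 12 takes min(count, 11) from each colour.
Σ min(cᵢ, 11) = 11 + 11 + 11 + 11 + 11 + 11 = 66.
Draw number 66 + 1 = 67 must push one box to 12.

67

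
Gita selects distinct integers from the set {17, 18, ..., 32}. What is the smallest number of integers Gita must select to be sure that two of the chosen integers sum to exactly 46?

11

Group the elements by complementary pair {x, 46−x}: {17,29}, {18,28}, {19,27}, …, giving 6 two-element pairs; the single value 23 (it cannot pair with itself since the integers are distinct); and 3 integers whose partner 46−x falls outside [17,32].
Pigeonhole: treating each of those 10 groups as a pigeonhole, one can pick one integer per group — 10 integers — with no two summing to 46.
The 11th integer lands in an occupied pair, forcing a sum of 46.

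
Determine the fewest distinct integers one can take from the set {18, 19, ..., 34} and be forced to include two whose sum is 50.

11

Two chosen integers sum to 50 exactly when both halves of some pair {x, 50−x} with 18 ≤ x ≤ 50−x ≤ 32 are chosen — 7 such pairs.
The remaining 3 elements (those with no distinct partner in range) can never complete a 50-sum, so the worst case takes all of them and one from each pair: 3 + 7 = 10.
The 11th integer has to be the second member of some pair, so 10 + 1 = 11.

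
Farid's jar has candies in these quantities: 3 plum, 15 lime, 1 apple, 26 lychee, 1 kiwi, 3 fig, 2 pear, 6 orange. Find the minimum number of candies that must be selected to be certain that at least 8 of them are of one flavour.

The 8 flavours are the holes; the candies drawn are the pigeons.
To avoid 8 of any one flavour, the worst case takes at most 7 of each flavour, or every candy of a flavour that has fewer than 7.
That gives 3 + 7 + 1 + 7 + 1 + 3 + 2 + 6 = 30 candies with no flavour reaching 8.
The next candy forces some flavour to 8, so 30 + 1 = 31.

31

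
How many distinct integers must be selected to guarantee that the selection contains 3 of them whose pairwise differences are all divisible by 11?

Integers whose pairwise differences are multiples of 11 are exactly those sharing a remainder mod 11. By pigeonhole, the 11 residue classes mod 11 are the pigeonholes.
With 22 integers one could put 2 in each residue class and have no class reach 3.
The 23rd integer pushes some class to 3, so 11·2 + 1 = 23.

23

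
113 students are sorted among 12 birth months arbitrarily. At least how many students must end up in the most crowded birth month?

Pigeonhole: the 12 birth months are the holes and the 113 students are the pigeons.
If every birth month held at most 9 students, the total would be at most 12 × 9 = 108, which is less than 113.
So some birth month holds at least ⌈113/12⌉ = 10 students.

10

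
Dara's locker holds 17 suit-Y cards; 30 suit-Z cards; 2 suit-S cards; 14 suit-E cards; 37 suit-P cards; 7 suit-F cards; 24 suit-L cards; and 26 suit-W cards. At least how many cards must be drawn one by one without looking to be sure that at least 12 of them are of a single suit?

By the pigeonhole principle, put each drawn card into a box by suit. The largest draw with every box below 12 takes min(count, 11) from each suit; suits with fewer than 11 contribute all they have.
Σ min(cᵢ, 11) = 11 + 11 + 2 + 11 + 11 + 7 + 11 + 11 = 75.
Draw number 75 + 1 = 76 must push one box to 12.

76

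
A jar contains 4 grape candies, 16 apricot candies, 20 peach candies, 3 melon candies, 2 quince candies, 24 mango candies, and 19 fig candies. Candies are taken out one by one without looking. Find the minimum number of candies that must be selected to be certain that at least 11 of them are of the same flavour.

50

Pigeonhole: put each drawn candy into a box by flavour. The largest draw with every box below 11 takes min(count, 10) from each flavour; flavours with fewer than 10 contribute all they have.
Σ min(cᵢ, 10) = 4 + 10 + 10 + 3 + 2 + 10 + 10 = 49.
Draw number 49 + 1 = 50 must push one box to 11.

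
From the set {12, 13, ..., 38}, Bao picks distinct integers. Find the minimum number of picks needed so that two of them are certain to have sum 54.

17

Group the elements by complementary pair {x, 54−x}: {16,38}, {17,37}, {18,36}, …, giving 11 two-element pairs, the single value 27 (it cannot pair with itself since the integers are distinct), and 4 integers whose partner 54−x falls outside [12,38].
By pigeonhole, treating each of those 16 groups as a pigeonhole, one can pick one integer per group — 16 integers — with no two summing to 54.
The 17th integer lands in an occupied pair, forcing a sum of 54.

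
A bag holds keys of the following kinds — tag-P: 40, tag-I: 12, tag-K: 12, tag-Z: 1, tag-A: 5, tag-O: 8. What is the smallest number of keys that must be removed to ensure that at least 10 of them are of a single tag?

An adversary could hand out at most 9 keys per tag (tag-Z, tag-A, tag-O run out sooner): 9 + 9 + 9 + 1 + 5 + 8 = 41 keys and still no tag has 10.
One more key lands in a tag already at 9, so 42 draws are enough and 41 are not.

42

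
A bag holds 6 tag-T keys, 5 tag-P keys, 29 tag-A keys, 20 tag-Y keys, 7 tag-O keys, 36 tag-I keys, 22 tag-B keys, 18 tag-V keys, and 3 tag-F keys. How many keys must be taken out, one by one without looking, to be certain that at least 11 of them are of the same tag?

An adversary could hand out at most 10 keys per tag (4 tags run out sooner): 6 + 5 + 10 + 10 + 7 + 10 + 10 + 10 + 3 = 71 keys and still no tag has 11.
One more key lands in a tag already at 10, so 72 draws are enough and 71 are not.

72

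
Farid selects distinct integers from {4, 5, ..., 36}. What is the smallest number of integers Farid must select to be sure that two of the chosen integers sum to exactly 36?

20

Two chosen integers sum to 36 exactly when both halves of some pair {x, 36−x} with 4 ≤ x ≤ 36−x ≤ 32 are chosen — 14 such pairs.
The remaining 5 elements (those with no distinct partner in range) can never complete a 36-sum, so the worst case takes all of them and one from each pair: 5 + 14 = 19.
The 20th integer has to be the second member of some pair, so 19 + 1 = 20.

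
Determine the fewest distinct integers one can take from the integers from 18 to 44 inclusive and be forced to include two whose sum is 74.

21

A set avoiding the sum 74 can contain at most one of each pair {x, 74−x}, plus the 13 elements whose complement lies outside the range or equal to its own complement.
The integers 18, …, 37 (20 of them) are such a set: any two sum to at least 18+19 = 37 and at most 36+37 = 73 < 74.
By pigeonhole, any 21st integer completes one of the 7 pairs, so 21 choices force a sum of 74.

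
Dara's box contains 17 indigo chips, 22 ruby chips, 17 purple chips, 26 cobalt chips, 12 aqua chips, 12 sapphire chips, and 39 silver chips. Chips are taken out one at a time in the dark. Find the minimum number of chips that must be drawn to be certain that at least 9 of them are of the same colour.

57

An adversary could hand out at most 8 chips per colour: 8 + 8 + 8 + 8 + 8 + 8 + 8 = 56 chips and still no colour has 9.
By pigeonhole, one more chip lands in a colour already at 8, so 57 draws are enough and 56 are not.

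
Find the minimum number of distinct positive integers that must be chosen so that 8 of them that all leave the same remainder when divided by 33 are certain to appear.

The 33 residue classes mod 33 are the pigeonholes.
With 231 integers one could put 7 in each residue class and have no class reach 8.
The 232nd integer pushes some class to 8, so 33·7 + 1 = 232.

232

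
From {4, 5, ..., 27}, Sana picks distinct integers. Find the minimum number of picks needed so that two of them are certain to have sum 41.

18

Group the elements by complementary pair {x, 41−x}: {14,27}, {15,26}, {16,25}, …, giving 7 two-element pairs and 10 integers whose partner 41−x falls outside [4,27].
By the pigeonhole principle, treating each of those 17 groups as a pigeonhole, one can pick one integer per group — 17 integers — with no two summing to 41.
The 18th integer lands in an occupied pair, forcing a sum of 41.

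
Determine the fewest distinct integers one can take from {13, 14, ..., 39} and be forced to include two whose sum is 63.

20

A set avoiding the sum 63 can contain at most one of each pair {x, 63−x}, plus the 11 elements whose complement lies outside the range.
The integers 13, …, 31 (19 of them) are such a set: any two sum to at least 13+14 = 27 and at most 30+31 = 61 < 63.
By the pigeonhole principle, any 20th integer completes one of the 8 pairs, so 20 choices force a sum of 63.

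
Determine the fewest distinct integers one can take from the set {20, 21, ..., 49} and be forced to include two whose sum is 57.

A set avoiding the sum 57 can contain at most one of each pair {x, 57−x}, plus the 12 elements whose complement lies outside the range.
The integers 29, …, 49 (21 of them) are such a set: any two sum to at least 29+30 = 59 > 57.
Pigeonhole: any 22nd integer completes one of the 9 pairs, so 22 choices force a sum of 57.

22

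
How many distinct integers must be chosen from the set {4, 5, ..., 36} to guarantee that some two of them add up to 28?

24

A set avoiding the sum 28 can contain at most one of each pair {x, 28−x}, plus the 13 elements whose complement lies outside the range or equal to its own complement.
The integers 14, …, 36 (23 of them) are such a set: any two sum to at least 14+15 = 29 > 28.
Any 24th integer completes one of the 10 pairs, so 24 choices force a sum of 28.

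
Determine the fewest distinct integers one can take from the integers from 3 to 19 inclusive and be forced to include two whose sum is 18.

12

Two chosen integers sum to 18 exactly when both halves of some pair {x, 18−x} with 3 ≤ x ≤ 18−x ≤ 15 are chosen — 6 such pairs.
The remaining 5 elements (those with no distinct partner in range) can never complete a 18-sum, so the worst case takes all of them and one from each pair: 5 + 6 = 11.
By pigeonhole, the 12th integer has to be the second member of some pair, so 11 + 1 = 12.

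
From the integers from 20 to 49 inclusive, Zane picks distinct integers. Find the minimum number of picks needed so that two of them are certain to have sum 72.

18

A set avoiding the sum 72 can contain at most one of each pair {x, 72−x}, plus the 4 elements whose complement lies outside the range or equal to its own complement.
The integers 20, …, 36 (17 of them) are such a set: any two sum to at least 20+21 = 41 and at most 35+36 = 71 < 72.
By pigeonhole, any 18th integer completes one of the 13 pairs, so 18 choices force a sum of 72.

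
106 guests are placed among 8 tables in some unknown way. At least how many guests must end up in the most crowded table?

14

The 8 tables are the holes and the 106 guests are the pigeons.
If every table held at most 13 guests, the total would be at most 8 × 13 = 104, which is less than 106.
So some table holds at least ⌈106/8⌉ = 14 guests.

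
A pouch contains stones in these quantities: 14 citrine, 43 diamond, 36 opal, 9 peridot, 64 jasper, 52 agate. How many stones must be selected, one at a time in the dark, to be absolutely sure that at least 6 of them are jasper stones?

In the worst case for collecting jasper stones, every non-jasper stone comes out first.
There are 14 + 43 + 36 + 9 + 52 = 154 non-jasper stones altogether.
After those, each further stone must be jasper, so 154 + 6 = 160 draws guarantee 6 jasper stones.

160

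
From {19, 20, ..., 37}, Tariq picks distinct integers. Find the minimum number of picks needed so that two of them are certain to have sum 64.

Group the elements by complementary pair {x, 64−x}: {27,37}, {28,36}, {29,35}, …, giving 5 two-element pairs, the single value 32 (it cannot pair with itself since the integers are distinct), and 8 integers whose partner 64−x falls outside [19,37].
By pigeonhole, treating each of those 14 groups as a pigeonhole, one can pick one integer per group — 14 integers — with no two summing to 64.
The 15th integer lands in an occupied pair, forcing a sum of 64.

15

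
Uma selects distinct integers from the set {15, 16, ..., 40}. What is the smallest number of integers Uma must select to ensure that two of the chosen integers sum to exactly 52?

16

A set avoiding the sum 52 can contain at most one of each pair {x, 52−x}, plus the 4 elements whose complement lies outside the range or equal to its own complement.
The integers 26, …, 40 (15 of them) are such a set: any two sum to at least 26+27 = 53 > 52.
Any 16th integer completes one of the 11 pairs, so 16 choices force a sum of 52.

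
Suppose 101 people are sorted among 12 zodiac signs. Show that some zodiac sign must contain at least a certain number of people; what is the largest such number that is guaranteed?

9

The 12 zodiac signs are the holes and the 101 people are the pigeons.
If every zodiac sign held at most 8 people, the total would be at most 12 × 8 = 96, which is less than 101.
So some zodiac sign holds at least ⌈101/12⌉ = 9 people.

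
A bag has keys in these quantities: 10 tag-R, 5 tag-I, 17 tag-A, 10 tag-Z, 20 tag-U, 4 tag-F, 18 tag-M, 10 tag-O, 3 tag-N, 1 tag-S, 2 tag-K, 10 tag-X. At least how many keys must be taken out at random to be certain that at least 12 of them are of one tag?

89

By the pigeonhole principle, the 12 tags are the holes; the keys drawn are the pigeons.
To avoid 12 of any one tag, the worst case takes at most 11 of each tag, or every key of a tag that has fewer than 11.
That gives 10 + 5 + 11 + 10 + 11 + 4 + 11 + 10 + 3 + 1 + 2 + 10 = 88 keys with no tag reaching 12.
The next key forces some tag to 12, so 88 + 1 = 89.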